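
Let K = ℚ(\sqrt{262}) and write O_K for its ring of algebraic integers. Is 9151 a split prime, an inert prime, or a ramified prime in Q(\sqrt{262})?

inert

Since 262 ≢ 1 mod 4, the ring of integers is ℤ[√262] with discriminant 4·262 = 1048.
9151 ∤ 1048, so 9151 is unramified.
Compute (262/9151) via Euler: 262^((9151-1)/2) mod 9151 = 9150, so (262/9151) = -1.
Legendre symbol -1 ⇒ 9151 is inert.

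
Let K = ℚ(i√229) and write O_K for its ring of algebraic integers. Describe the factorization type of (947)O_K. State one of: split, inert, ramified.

Since -229 ≢ 1 mod 4, the ring of integers is ℤ[√-229] with discriminant 4·(-229) = -916.
947 ∤ -916, so 947 is unramified.
Legendre symbol by Euler's criterion: (-229/947) ≡ (-229)^473 ≡ 1 (mod 947), i.e. (-229/947) = 1.
d is a quadratic residue mod p, hence 947 splits in O_K.

splits completely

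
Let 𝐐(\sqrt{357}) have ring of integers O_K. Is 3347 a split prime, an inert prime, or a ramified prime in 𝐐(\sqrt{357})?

p is inert

d = 357 ≡ 1 (mod 4), so O_K = ℤ[(1+√357)/2] and disc(K) = d = 357.
disc(K) = 357 is not divisible by 3347; 3347 is unramified.
Compute (357/3347) via Euler: 357^((3347-1)/2) mod 3347 = 3346, so (357/3347) = -1.
(357/3347) = -1, so 3347 is inert.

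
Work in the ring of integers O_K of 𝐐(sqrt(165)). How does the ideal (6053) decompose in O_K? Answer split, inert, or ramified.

Since 165 ≡ 1 mod 4, the ring of integers is ℤ[(1+√165)/2] with discriminant 165.
disc(K) = 165 is not divisible by 6053; 6053 is unramified.
(165/6053) = 165^3026 mod 6053 = 1, giving Legendre symbol 1.
(165/6053) = 1, so 6053 splits.

split — (6053) = 𝔭₁𝔭₂ with 𝔭₁ ≠ 𝔭₂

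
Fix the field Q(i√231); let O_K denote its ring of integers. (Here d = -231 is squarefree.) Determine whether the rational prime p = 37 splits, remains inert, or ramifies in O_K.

split

d = -231 ≡ 1 (mod 4), so O_K = ℤ[(1+√-231)/2] and disc(K) = d = -231.
Since gcd(37, -231) = 1 the prime 37 does not ramify.
Legendre symbol by Euler's criterion: (-231/37) ≡ (-231)^18 ≡ 1 (mod 37), i.e. (-231/37) = 1.
d is a quadratic residue mod p, hence 37 splits in O_K.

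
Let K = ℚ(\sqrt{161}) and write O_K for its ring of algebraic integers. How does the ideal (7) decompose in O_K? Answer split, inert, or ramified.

ramified

Since 161 ≡ 1 mod 4, the ring of integers is ℤ[(1+√161)/2] with discriminant 161.
7 divides disc(K) = 161, so 7 ramifies.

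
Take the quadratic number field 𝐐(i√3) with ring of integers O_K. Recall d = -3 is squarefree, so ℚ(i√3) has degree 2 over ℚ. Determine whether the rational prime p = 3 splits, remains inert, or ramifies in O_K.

ramifies in O_K

-3 mod 4 = 1, hence disc K = -3 and O_K = ℤ[(1+√-3)/2].
Ramification test: 3 | -3. The prime 3 ramifies in K.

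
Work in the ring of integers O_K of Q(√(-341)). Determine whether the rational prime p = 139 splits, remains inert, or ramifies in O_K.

remains prime (inert)

d = -341 ≡ 3 (mod 4), so O_K = ℤ[√-341] and disc(K) = 4d = -1364.
Since gcd(139, -1364) = 1 the prime 139 does not ramify.
Euler's criterion: (-341)^69 mod 139 = 138. Thus (-341|139) = -1.
(-341/139) = -1, so 139 is inert.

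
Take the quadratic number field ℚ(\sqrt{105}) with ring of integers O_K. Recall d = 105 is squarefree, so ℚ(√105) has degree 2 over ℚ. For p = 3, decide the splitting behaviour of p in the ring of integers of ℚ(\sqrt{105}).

d = 105 ≡ 1 (mod 4), so O_K = ℤ[(1+√105)/2] and disc(K) = d = 105.
Ramification test: 3 | 105. The prime 3 ramifies in K.

ramifies in O_K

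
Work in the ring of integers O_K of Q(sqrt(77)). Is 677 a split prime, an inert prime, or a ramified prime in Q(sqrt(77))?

677 splits in O_K

Since 77 ≡ 1 mod 4, the ring of integers is ℤ[(1+√77)/2] with discriminant 77.
disc(K) = 77 is not divisible by 677; 677 is unramified.
(77/677) = 77^338 mod 677 = 1, giving Legendre symbol 1.
d is a quadratic residue mod p, hence 677 splits in O_K.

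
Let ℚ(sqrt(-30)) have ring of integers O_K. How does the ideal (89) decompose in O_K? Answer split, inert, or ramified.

Since -30 ≢ 1 mod 4, the ring of integers is ℤ[√-30] with discriminant 4·(-30) = -120.
89 ∤ -120, so 89 is unramified.
Euler's criterion: (-30)^44 mod 89 = 88. Thus (-30|89) = -1.
(-30/89) = -1, so 89 is inert.

remains prime (inert)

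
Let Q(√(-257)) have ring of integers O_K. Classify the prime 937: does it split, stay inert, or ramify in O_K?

inert — (937) stays prime in O_K

-257 mod 4 = 3, hence disc K = 4·(-257) = -1028 and O_K = ℤ[√-257].
937 ∤ -1028, so 937 is unramified.
Compute (-257/937) via Euler: 680^((937-1)/2) mod 937 = 936, so (-257/937) = -1.
(-257/937) = -1, so 937 is inert.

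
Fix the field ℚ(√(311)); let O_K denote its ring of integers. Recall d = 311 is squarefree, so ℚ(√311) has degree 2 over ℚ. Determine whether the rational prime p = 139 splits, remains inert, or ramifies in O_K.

Since 311 ≢ 1 mod 4, the ring of integers is ℤ[√311] with discriminant 4·311 = 1244.
Since gcd(139, 1244) = 1 the prime 139 does not ramify.
Legendre symbol by Euler's criterion: (311/139) ≡ 311^69 ≡ 138 (mod 139), i.e. (311/139) = -1.
(311/139) = -1, so 139 is inert.

139 remains inert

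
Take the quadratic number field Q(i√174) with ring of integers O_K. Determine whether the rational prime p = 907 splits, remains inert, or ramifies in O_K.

p splits

d = -174 ≡ 2 (mod 4), so O_K = ℤ[√-174] and disc(K) = 4d = -696.
Since gcd(907, -696) = 1 the prime 907 does not ramify.
Euler's criterion: (-174)^453 mod 907 = 1. Thus (-174|907) = 1.
d is a quadratic residue mod p, hence 907 splits in O_K.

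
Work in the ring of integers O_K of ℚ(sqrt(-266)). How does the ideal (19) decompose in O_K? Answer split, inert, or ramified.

ramified

Since -266 ≢ 1 mod 4, the ring of integers is ℤ[√-266] with discriminant 4·(-266) = -1064.
disc(K) = -1064 = 19·(-56), so p = 19 is ramified.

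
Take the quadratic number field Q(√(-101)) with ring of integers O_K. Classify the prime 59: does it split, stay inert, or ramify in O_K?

-101 mod 4 = 3, hence disc K = 4·(-101) = -404 and O_K = ℤ[√-101].
59 ∤ -404, so 59 is unramified.
(-101/59) = 17^29 mod 59 = 1, giving Legendre symbol 1.
(-101/59) = 1, so 59 splits.

split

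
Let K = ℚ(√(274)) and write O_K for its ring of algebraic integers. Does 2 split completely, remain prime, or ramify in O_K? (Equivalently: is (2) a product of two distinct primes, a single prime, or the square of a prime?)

2 is ramified

d = 274 ≡ 2 (mod 4), so O_K = ℤ[√274] and disc(K) = 4d = 1096.
Ramification test: 2 | 1096. The prime 2 ramifies in K.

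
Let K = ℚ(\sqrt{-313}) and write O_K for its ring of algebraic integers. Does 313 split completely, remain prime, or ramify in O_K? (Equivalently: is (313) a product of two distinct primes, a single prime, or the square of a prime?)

-313 mod 4 = 3, hence disc K = 4·(-313) = -1252 and O_K = ℤ[√-313].
disc(K) = -1252 = 313·(-4), so p = 313 is ramified.

ramified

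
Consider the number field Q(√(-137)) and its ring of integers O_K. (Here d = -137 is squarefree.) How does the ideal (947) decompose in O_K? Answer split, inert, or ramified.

d = -137 ≡ 3 (mod 4), so O_K = ℤ[√-137] and disc(K) = 4d = -548.
Since gcd(947, -548) = 1 the prime 947 does not ramify.
Euler's criterion: (-137)^473 mod 947 = 1. Thus (-137|947) = 1.
d is a quadratic residue mod p, hence 947 splits in O_K.

split — (947) = 𝔭₁𝔭₂ with 𝔭₁ ≠ 𝔭₂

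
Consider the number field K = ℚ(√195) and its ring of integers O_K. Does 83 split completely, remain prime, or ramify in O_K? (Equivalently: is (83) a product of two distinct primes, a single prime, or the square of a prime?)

195 mod 4 = 3, hence disc K = 4·195 = 780 and O_K = ℤ[√195].
disc(K) = 780 is not divisible by 83; 83 is unramified.
(195/83) = 29^41 mod 83 = 1, giving Legendre symbol 1.
Legendre symbol 1 ⇒ 83 is split.

83 splits in O_K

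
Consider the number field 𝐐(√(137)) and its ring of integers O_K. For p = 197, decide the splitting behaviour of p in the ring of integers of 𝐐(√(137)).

197 splits in O_K

d = 137 ≡ 1 (mod 4), so O_K = ℤ[(1+√137)/2] and disc(K) = d = 137.
disc(K) = 137 is not divisible by 197; 197 is unramified.
Legendre symbol by Euler's criterion: (137/197) ≡ 137^98 ≡ 1 (mod 197), i.e. (137/197) = 1.
d is a quadratic residue mod p, hence 197 splits in O_K.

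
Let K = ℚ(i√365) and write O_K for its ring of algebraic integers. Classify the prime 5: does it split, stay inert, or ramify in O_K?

Since -365 ≢ 1 mod 4, the ring of integers is ℤ[√-365] with discriminant 4·(-365) = -1460.
Ramification test: 5 | -1460. The prime 5 ramifies in K.

ramified — (5) = 𝔭²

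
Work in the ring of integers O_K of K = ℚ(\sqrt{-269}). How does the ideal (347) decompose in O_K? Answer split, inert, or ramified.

p is inert

Since -269 ≢ 1 mod 4, the ring of integers is ℤ[√-269] with discriminant 4·(-269) = -1076.
disc(K) = -1076 is not divisible by 347; 347 is unramified.
Euler's criterion: (-269)^173 mod 347 = 346. Thus (-269|347) = -1.
d is a non-residue mod p, hence 347 remains inert in O_K.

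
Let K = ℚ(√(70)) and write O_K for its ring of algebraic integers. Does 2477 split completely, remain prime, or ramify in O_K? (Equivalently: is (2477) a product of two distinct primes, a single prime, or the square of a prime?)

inert — (2477) stays prime in O_K

70 mod 4 = 2, hence disc K = 4·70 = 280 and O_K = ℤ[√70].
Since gcd(2477, 280) = 1 the prime 2477 does not ramify.
(70/2477) = 70^1238 mod 2477 = 2476, giving Legendre symbol -1.
(70/2477) = -1, so 2477 is inert.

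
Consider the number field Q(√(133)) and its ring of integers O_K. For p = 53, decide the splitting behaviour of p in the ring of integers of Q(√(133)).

Since 133 ≡ 1 mod 4, the ring of integers is ℤ[(1+√133)/2] with discriminant 133.
disc(K) = 133 is not divisible by 53; 53 is unramified.
Euler's criterion: 133^26 mod 53 = 52. Thus (133|53) = -1.
(133/53) = -1, so 53 is inert.

inert — (53) stays prime in O_K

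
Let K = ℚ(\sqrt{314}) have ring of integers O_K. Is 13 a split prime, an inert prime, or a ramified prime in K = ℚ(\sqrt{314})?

Since 314 ≢ 1 mod 4, the ring of integers is ℤ[√314] with discriminant 4·314 = 1256.
disc(K) = 1256 is not divisible by 13; 13 is unramified.
Compute (314/13) via Euler: 2^((13-1)/2) mod 13 = 12, so (314/13) = -1.
d is a non-residue mod p, hence 13 remains inert in O_K.

remains prime (inert)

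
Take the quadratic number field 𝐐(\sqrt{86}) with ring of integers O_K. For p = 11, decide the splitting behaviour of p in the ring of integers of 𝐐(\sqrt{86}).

splits completely

d = 86 ≡ 2 (mod 4), so O_K = ℤ[√86] and disc(K) = 4d = 344.
11 ∤ 344, so 11 is unramified.
(86/11) = 9^5 mod 11 = 1, giving Legendre symbol 1.
Legendre symbol 1 ⇒ 11 is split.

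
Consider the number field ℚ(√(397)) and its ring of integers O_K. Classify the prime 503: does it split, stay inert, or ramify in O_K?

d = 397 ≡ 1 (mod 4), so O_K = ℤ[(1+√397)/2] and disc(K) = d = 397.
disc(K) = 397 is not divisible by 503; 503 is unramified.
Compute (397/503) via Euler: 397^((503-1)/2) mod 503 = 1, so (397/503) = 1.
(397/503) = 1, so 503 splits.

splits completely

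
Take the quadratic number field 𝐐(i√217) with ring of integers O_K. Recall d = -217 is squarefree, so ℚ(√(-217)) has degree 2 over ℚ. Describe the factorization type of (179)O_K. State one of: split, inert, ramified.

d = -217 ≡ 3 (mod 4), so O_K = ℤ[√-217] and disc(K) = 4d = -868.
disc(K) = -868 is not divisible by 179; 179 is unramified.
Legendre symbol by Euler's criterion: (-217/179) ≡ (-217)^89 ≡ 1 (mod 179), i.e. (-217/179) = 1.
d is a quadratic residue mod p, hence 179 splits in O_K.

split — (179) = 𝔭₁𝔭₂ with 𝔭₁ ≠ 𝔭₂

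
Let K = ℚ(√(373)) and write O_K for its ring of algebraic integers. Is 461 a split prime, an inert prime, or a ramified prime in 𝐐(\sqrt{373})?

split

Since 373 ≡ 1 mod 4, the ring of integers is ℤ[(1+√373)/2] with discriminant 373.
disc(K) = 373 is not divisible by 461; 461 is unramified.
Compute (373/461) via Euler: 373^((461-1)/2) mod 461 = 1, so (373/461) = 1.
(373/461) = 1, so 461 splits.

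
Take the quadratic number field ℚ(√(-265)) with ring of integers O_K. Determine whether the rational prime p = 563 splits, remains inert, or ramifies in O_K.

Since -265 ≢ 1 mod 4, the ring of integers is ℤ[√-265] with discriminant 4·(-265) = -1060.
563 ∤ -1060, so 563 is unramified.
Euler's criterion: (-265)^281 mod 563 = 562. Thus (-265|563) = -1.
(-265/563) = -1, so 563 is inert.

563 remains inert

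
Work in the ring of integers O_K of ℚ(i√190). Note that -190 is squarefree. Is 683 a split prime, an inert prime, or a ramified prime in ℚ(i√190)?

remains prime (inert)

Since -190 ≢ 1 mod 4, the ring of integers is ℤ[√-190] with discriminant 4·(-190) = -760.
683 ∤ -760, so 683 is unramified.
Compute (-190/683) via Euler: 493^((683-1)/2) mod 683 = 682, so (-190/683) = -1.
d is a non-residue mod p, hence 683 remains inert in O_K.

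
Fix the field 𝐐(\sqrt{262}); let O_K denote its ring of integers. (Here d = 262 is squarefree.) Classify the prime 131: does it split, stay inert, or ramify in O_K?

p ramifies

262 mod 4 = 2, hence disc K = 4·262 = 1048 and O_K = ℤ[√262].
131 divides disc(K) = 1048, so 131 ramifies.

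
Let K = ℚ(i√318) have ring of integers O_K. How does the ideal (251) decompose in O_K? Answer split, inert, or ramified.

remains prime (inert)

Since -318 ≢ 1 mod 4, the ring of integers is ℤ[√-318] with discriminant 4·(-318) = -1272.
251 ∤ -1272, so 251 is unramified.
Euler's criterion: (-318)^125 mod 251 = 250. Thus (-318|251) = -1.
(-318/251) = -1, so 251 is inert.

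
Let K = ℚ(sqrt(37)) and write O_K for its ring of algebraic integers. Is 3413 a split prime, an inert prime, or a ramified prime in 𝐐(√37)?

splits completely

37 mod 4 = 1, hence disc K = 37 and O_K = ℤ[(1+√37)/2].
3413 ∤ 37, so 3413 is unramified.
Euler's criterion: 37^1706 mod 3413 = 1. Thus (37|3413) = 1.
Legendre symbol 1 ⇒ 3413 is split.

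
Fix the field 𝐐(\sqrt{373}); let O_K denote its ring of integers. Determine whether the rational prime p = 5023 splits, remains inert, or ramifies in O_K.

inert — (5023) stays prime in O_K

Since 373 ≡ 1 mod 4, the ring of integers is ℤ[(1+√373)/2] with discriminant 373.
disc(K) = 373 is not divisible by 5023; 5023 is unramified.
Legendre symbol by Euler's criterion: (373/5023) ≡ 373^2511 ≡ 5022 (mod 5023), i.e. (373/5023) = -1.
Legendre symbol -1 ⇒ 5023 is inert.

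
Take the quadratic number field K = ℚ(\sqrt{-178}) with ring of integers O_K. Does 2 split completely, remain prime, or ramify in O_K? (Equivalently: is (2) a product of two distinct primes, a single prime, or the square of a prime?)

ramified

d = -178 ≡ 2 (mod 4), so O_K = ℤ[√-178] and disc(K) = 4d = -712.
Ramification test: 2 | -712. The prime 2 ramifies in K.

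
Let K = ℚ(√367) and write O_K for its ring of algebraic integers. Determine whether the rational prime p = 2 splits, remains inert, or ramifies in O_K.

367 mod 4 = 3, hence disc K = 4·367 = 1468 and O_K = ℤ[√367].
Ramification test: 2 | 1468. The prime 2 ramifies in K.

2 is ramified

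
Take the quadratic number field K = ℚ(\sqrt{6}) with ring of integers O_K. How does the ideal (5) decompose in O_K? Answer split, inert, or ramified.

p splits

6 mod 4 = 2, hence disc K = 4·6 = 24 and O_K = ℤ[√6].
disc(K) = 24 is not divisible by 5; 5 is unramified.
(6/5) = 1^2 mod 5 = 1, giving Legendre symbol 1.
(6/5) = 1, so 5 splits.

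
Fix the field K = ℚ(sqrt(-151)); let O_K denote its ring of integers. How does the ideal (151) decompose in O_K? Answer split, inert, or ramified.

d = -151 ≡ 1 (mod 4), so O_K = ℤ[(1+√-151)/2] and disc(K) = d = -151.
disc(K) = -151 = 151·(-1), so p = 151 is ramified.

ramifies in O_K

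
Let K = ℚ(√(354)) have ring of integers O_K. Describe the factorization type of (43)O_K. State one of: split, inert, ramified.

354 mod 4 = 2, hence disc K = 4·354 = 1416 and O_K = ℤ[√354].
43 ∤ 1416, so 43 is unramified.
(354/43) = 10^21 mod 43 = 1, giving Legendre symbol 1.
(354/43) = 1, so 43 splits.

43 splits in O_K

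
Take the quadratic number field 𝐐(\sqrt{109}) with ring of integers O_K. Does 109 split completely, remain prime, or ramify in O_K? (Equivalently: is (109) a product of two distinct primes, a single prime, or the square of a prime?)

109 mod 4 = 1, hence disc K = 109 and O_K = ℤ[(1+√109)/2].
disc(K) = 109 = 109·1, so p = 109 is ramified.

ramified — (109) = 𝔭²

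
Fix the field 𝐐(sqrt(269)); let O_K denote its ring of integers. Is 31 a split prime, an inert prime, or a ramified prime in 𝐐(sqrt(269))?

31 remains inert

d = 269 ≡ 1 (mod 4), so O_K = ℤ[(1+√269)/2] and disc(K) = d = 269.
Since gcd(31, 269) = 1 the prime 31 does not ramify.
Euler's criterion: 269^15 mod 31 = 30. Thus (269|31) = -1.
(269/31) = -1, so 31 is inert.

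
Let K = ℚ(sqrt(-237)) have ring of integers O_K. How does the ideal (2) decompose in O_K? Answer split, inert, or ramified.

2 is ramified

-237 mod 4 = 3, hence disc K = 4·(-237) = -948 and O_K = ℤ[√-237].
disc(K) = -948 = 2·(-474), so p = 2 is ramified.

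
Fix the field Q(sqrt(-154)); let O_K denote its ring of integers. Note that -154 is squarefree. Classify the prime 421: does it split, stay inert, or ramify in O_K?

Since -154 ≢ 1 mod 4, the ring of integers is ℤ[√-154] with discriminant 4·(-154) = -616.
Since gcd(421, -616) = 1 the prime 421 does not ramify.
Legendre symbol by Euler's criterion: (-154/421) ≡ (-154)^210 ≡ 420 (mod 421), i.e. (-154/421) = -1.
(-154/421) = -1, so 421 is inert.

p is inert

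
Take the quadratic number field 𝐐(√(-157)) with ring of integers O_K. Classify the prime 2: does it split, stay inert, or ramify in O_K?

-157 mod 4 = 3, hence disc K = 4·(-157) = -628 and O_K = ℤ[√-157].
Ramification test: 2 | -628. The prime 2 ramifies in K.

ramified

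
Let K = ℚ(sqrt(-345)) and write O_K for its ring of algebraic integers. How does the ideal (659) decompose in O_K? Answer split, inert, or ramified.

d = -345 ≡ 3 (mod 4), so O_K = ℤ[√-345] and disc(K) = 4d = -1380.
disc(K) = -1380 is not divisible by 659; 659 is unramified.
(-345/659) = 314^329 mod 659 = 658, giving Legendre symbol -1.
d is a non-residue mod p, hence 659 remains inert in O_K.

p is inert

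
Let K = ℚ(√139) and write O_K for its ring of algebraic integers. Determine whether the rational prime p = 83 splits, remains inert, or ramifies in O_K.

139 mod 4 = 3, hence disc K = 4·139 = 556 and O_K = ℤ[√139].
83 ∤ 556, so 83 is unramified.
(139/83) = 56^41 mod 83 = 82, giving Legendre symbol -1.
Legendre symbol -1 ⇒ 83 is inert.

p is inert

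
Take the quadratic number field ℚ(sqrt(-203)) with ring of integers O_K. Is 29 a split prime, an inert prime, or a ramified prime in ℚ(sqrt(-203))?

d = -203 ≡ 1 (mod 4), so O_K = ℤ[(1+√-203)/2] and disc(K) = d = -203.
29 divides disc(K) = -203, so 29 ramifies.

ramified — (29) = 𝔭²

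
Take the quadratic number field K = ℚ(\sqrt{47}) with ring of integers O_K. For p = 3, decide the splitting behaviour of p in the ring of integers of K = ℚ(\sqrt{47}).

remains prime (inert)

d = 47 ≡ 3 (mod 4), so O_K = ℤ[√47] and disc(K) = 4d = 188.
3 ∤ 188, so 3 is unramified.
Compute (47/3) via Euler: 2^((3-1)/2) mod 3 = 2, so (47/3) = -1.
Legendre symbol -1 ⇒ 3 is inert.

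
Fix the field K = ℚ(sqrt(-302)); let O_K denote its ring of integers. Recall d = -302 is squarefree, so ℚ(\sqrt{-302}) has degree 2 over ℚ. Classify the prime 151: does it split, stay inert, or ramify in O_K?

151 is ramified

Since -302 ≢ 1 mod 4, the ring of integers is ℤ[√-302] with discriminant 4·(-302) = -1208.
disc(K) = -1208 = 151·(-8), so p = 151 is ramified.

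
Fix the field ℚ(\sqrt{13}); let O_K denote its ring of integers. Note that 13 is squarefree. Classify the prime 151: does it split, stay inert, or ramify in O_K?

Since 13 ≡ 1 mod 4, the ring of integers is ℤ[(1+√13)/2] with discriminant 13.
151 ∤ 13, so 151 is unramified.
Compute (13/151) via Euler: 13^((151-1)/2) mod 151 = 150, so (13/151) = -1.
d is a non-residue mod p, hence 151 remains inert in O_K.

p is inert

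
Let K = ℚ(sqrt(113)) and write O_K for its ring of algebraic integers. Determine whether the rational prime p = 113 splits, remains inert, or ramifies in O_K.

113 mod 4 = 1, hence disc K = 113 and O_K = ℤ[(1+√113)/2].
disc(K) = 113 = 113·1, so p = 113 is ramified.

ramified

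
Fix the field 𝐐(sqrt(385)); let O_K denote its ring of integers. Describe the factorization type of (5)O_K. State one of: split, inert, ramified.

p ramifies

Since 385 ≡ 1 mod 4, the ring of integers is ℤ[(1+√385)/2] with discriminant 385.
5 divides disc(K) = 385, so 5 ramifies.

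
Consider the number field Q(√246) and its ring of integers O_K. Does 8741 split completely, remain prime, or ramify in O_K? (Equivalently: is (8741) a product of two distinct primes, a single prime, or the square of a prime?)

splits completely

Since 246 ≢ 1 mod 4, the ring of integers is ℤ[√246] with discriminant 4·246 = 984.
Since gcd(8741, 984) = 1 the prime 8741 does not ramify.
Euler's criterion: 246^4370 mod 8741 = 1. Thus (246|8741) = 1.
Legendre symbol 1 ⇒ 8741 is split.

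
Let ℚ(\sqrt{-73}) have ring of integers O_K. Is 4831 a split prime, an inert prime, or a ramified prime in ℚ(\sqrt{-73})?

Since -73 ≢ 1 mod 4, the ring of integers is ℤ[√-73] with discriminant 4·(-73) = -292.
4831 ∤ -292, so 4831 is unramified.
Compute (-73/4831) via Euler: 4758^((4831-1)/2) mod 4831 = 1, so (-73/4831) = 1.
Legendre symbol 1 ⇒ 4831 is split.

4831 splits in O_K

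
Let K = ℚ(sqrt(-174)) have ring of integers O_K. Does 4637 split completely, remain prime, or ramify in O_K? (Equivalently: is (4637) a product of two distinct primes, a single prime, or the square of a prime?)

Since -174 ≢ 1 mod 4, the ring of integers is ℤ[√-174] with discriminant 4·(-174) = -696.
disc(K) = -696 is not divisible by 4637; 4637 is unramified.
Legendre symbol by Euler's criterion: (-174/4637) ≡ (-174)^2318 ≡ 4636 (mod 4637), i.e. (-174/4637) = -1.
Legendre symbol -1 ⇒ 4637 is inert.

inert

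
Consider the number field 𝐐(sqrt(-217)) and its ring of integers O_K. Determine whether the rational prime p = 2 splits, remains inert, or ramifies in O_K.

ramified

-217 mod 4 = 3, hence disc K = 4·(-217) = -868 and O_K = ℤ[√-217].
2 divides disc(K) = -868, so 2 ramifies.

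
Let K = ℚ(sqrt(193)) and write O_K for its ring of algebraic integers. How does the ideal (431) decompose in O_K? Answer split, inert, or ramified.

d = 193 ≡ 1 (mod 4), so O_K = ℤ[(1+√193)/2] and disc(K) = d = 193.
disc(K) = 193 is not divisible by 431; 431 is unramified.
(193/431) = 193^215 mod 431 = 430, giving Legendre symbol -1.
d is a non-residue mod p, hence 431 remains inert in O_K.

remains prime (inert)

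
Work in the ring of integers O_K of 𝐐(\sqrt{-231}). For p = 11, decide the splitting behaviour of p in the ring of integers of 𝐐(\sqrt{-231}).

d = -231 ≡ 1 (mod 4), so O_K = ℤ[(1+√-231)/2] and disc(K) = d = -231.
disc(K) = -231 = 11·(-21), so p = 11 is ramified.

p ramifies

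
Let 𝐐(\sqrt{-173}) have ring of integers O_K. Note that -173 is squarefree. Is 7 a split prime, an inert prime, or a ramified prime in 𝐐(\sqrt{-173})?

split — (7) = 𝔭₁𝔭₂ with 𝔭₁ ≠ 𝔭₂

d = -173 ≡ 3 (mod 4), so O_K = ℤ[√-173] and disc(K) = 4d = -692.
Since gcd(7, -692) = 1 the prime 7 does not ramify.
(-173/7) = 2^3 mod 7 = 1, giving Legendre symbol 1.
Legendre symbol 1 ⇒ 7 is split.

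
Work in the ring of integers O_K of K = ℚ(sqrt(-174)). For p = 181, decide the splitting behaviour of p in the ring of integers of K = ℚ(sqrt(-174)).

inert — (181) stays prime in O_K

d = -174 ≡ 2 (mod 4), so O_K = ℤ[√-174] and disc(K) = 4d = -696.
disc(K) = -696 is not divisible by 181; 181 is unramified.
Legendre symbol by Euler's criterion: (-174/181) ≡ (-174)^90 ≡ 180 (mod 181), i.e. (-174/181) = -1.
d is a non-residue mod p, hence 181 remains inert in O_K.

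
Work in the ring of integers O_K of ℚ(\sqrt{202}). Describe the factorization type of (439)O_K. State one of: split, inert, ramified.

p is inert

202 mod 4 = 2, hence disc K = 4·202 = 808 and O_K = ℤ[√202].
Since gcd(439, 808) = 1 the prime 439 does not ramify.
Legendre symbol by Euler's criterion: (202/439) ≡ 202^219 ≡ 438 (mod 439), i.e. (202/439) = -1.
d is a non-residue mod p, hence 439 remains inert in O_K.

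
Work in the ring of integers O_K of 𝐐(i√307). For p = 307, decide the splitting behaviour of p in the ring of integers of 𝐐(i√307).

d = -307 ≡ 1 (mod 4), so O_K = ℤ[(1+√-307)/2] and disc(K) = d = -307.
disc(K) = -307 = 307·(-1), so p = 307 is ramified.

ramified — (307) = 𝔭²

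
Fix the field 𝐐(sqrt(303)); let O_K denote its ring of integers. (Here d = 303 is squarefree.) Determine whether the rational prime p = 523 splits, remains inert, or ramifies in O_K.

split

303 mod 4 = 3, hence disc K = 4·303 = 1212 and O_K = ℤ[√303].
Since gcd(523, 1212) = 1 the prime 523 does not ramify.
Compute (303/523) via Euler: 303^((523-1)/2) mod 523 = 1, so (303/523) = 1.
Legendre symbol 1 ⇒ 523 is split.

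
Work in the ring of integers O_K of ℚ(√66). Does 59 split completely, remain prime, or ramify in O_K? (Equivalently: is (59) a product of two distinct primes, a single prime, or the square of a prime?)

p splits

Since 66 ≢ 1 mod 4, the ring of integers is ℤ[√66] with discriminant 4·66 = 264.
59 ∤ 264, so 59 is unramified.
Compute (66/59) via Euler: 7^((59-1)/2) mod 59 = 1, so (66/59) = 1.
Legendre symbol 1 ⇒ 59 is split.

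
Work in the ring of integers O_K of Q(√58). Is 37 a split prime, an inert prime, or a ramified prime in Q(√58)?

d = 58 ≡ 2 (mod 4), so O_K = ℤ[√58] and disc(K) = 4d = 232.
disc(K) = 232 is not divisible by 37; 37 is unramified.
Euler's criterion: 58^18 mod 37 = 1. Thus (58|37) = 1.
(58/37) = 1, so 37 splits.

split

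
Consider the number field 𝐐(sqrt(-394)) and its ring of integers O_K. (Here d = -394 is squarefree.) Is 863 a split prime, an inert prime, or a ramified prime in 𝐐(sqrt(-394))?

d = -394 ≡ 2 (mod 4), so O_K = ℤ[√-394] and disc(K) = 4d = -1576.
disc(K) = -1576 is not divisible by 863; 863 is unramified.
(-394/863) = 469^431 mod 863 = 1, giving Legendre symbol 1.
Legendre symbol 1 ⇒ 863 is split.

p splits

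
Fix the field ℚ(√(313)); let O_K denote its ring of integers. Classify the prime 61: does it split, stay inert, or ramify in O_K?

313 mod 4 = 1, hence disc K = 313 and O_K = ℤ[(1+√313)/2].
Since gcd(61, 313) = 1 the prime 61 does not ramify.
Compute (313/61) via Euler: 8^((61-1)/2) mod 61 = 60, so (313/61) = -1.
Legendre symbol -1 ⇒ 61 is inert.

61 remains inert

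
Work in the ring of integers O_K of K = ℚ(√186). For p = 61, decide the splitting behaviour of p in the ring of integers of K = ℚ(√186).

186 mod 4 = 2, hence disc K = 4·186 = 744 and O_K = ℤ[√186].
disc(K) = 744 is not divisible by 61; 61 is unramified.
Euler's criterion: 186^30 mod 61 = 1. Thus (186|61) = 1.
(186/61) = 1, so 61 splits.

split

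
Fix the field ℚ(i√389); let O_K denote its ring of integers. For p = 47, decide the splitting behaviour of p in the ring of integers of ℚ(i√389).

Since -389 ≢ 1 mod 4, the ring of integers is ℤ[√-389] with discriminant 4·(-389) = -1556.
disc(K) = -1556 is not divisible by 47; 47 is unramified.
(-389/47) = 34^23 mod 47 = 1, giving Legendre symbol 1.
(-389/47) = 1, so 47 splits.

split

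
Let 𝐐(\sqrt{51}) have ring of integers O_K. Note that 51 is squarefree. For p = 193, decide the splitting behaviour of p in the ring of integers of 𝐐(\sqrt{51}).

remains prime (inert)

d = 51 ≡ 3 (mod 4), so O_K = ℤ[√51] and disc(K) = 4d = 204.
disc(K) = 204 is not divisible by 193; 193 is unramified.
(51/193) = 51^96 mod 193 = 192, giving Legendre symbol -1.
d is a non-residue mod p, hence 193 remains inert in O_K.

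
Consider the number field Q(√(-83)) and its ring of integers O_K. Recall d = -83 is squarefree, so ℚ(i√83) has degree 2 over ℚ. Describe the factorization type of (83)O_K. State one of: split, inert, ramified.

p ramifies

-83 mod 4 = 1, hence disc K = -83 and O_K = ℤ[(1+√-83)/2].
Ramification test: 83 | -83. The prime 83 ramifies in K.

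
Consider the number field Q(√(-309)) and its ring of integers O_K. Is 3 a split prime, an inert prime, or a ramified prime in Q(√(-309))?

ramifies in O_K

Since -309 ≢ 1 mod 4, the ring of integers is ℤ[√-309] with discriminant 4·(-309) = -1236.
disc(K) = -1236 = 3·(-412), so p = 3 is ramified.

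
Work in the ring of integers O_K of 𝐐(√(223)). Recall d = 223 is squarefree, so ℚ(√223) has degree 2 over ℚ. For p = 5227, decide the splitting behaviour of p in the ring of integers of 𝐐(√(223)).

remains prime (inert)

Since 223 ≢ 1 mod 4, the ring of integers is ℤ[√223] with discriminant 4·223 = 892.
5227 ∤ 892, so 5227 is unramified.
Euler's criterion: 223^2613 mod 5227 = 5226. Thus (223|5227) = -1.
Legendre symbol -1 ⇒ 5227 is inert.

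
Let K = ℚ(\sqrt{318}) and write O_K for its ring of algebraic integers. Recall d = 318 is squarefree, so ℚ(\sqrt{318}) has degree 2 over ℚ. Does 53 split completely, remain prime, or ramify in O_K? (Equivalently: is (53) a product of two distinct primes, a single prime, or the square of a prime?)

d = 318 ≡ 2 (mod 4), so O_K = ℤ[√318] and disc(K) = 4d = 1272.
disc(K) = 1272 = 53·24, so p = 53 is ramified.

ramified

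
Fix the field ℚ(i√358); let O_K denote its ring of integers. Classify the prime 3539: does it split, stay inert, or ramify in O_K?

inert — (3539) stays prime in O_K

d = -358 ≡ 2 (mod 4), so O_K = ℤ[√-358] and disc(K) = 4d = -1432.
Since gcd(3539, -1432) = 1 the prime 3539 does not ramify.
Euler's criterion: (-358)^1769 mod 3539 = 3538. Thus (-358|3539) = -1.
Legendre symbol -1 ⇒ 3539 is inert.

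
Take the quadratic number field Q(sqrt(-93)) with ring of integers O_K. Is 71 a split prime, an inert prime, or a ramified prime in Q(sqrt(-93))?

71 splits in O_K

Since -93 ≢ 1 mod 4, the ring of integers is ℤ[√-93] with discriminant 4·(-93) = -372.
disc(K) = -372 is not divisible by 71; 71 is unramified.
Legendre symbol by Euler's criterion: (-93/71) ≡ (-93)^35 ≡ 1 (mod 71), i.e. (-93/71) = 1.
Legendre symbol 1 ⇒ 71 is split.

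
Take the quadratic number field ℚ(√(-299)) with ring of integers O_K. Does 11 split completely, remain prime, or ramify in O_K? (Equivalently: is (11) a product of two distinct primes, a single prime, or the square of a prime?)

Since -299 ≡ 1 mod 4, the ring of integers is ℤ[(1+√-299)/2] with discriminant -299.
11 ∤ -299, so 11 is unramified.
Legendre symbol by Euler's criterion: (-299/11) ≡ (-299)^5 ≡ 1 (mod 11), i.e. (-299/11) = 1.
Legendre symbol 1 ⇒ 11 is split.

split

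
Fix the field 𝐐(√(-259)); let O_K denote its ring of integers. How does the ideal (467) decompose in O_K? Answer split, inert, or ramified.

467 splits in O_K

Since -259 ≡ 1 mod 4, the ring of integers is ℤ[(1+√-259)/2] with discriminant -259.
467 ∤ -259, so 467 is unramified.
Euler's criterion: (-259)^233 mod 467 = 1. Thus (-259|467) = 1.
d is a quadratic residue mod p, hence 467 splits in O_K.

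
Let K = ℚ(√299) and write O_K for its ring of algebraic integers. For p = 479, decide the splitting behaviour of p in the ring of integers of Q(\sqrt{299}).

inert — (479) stays prime in O_K

d = 299 ≡ 3 (mod 4), so O_K = ℤ[√299] and disc(K) = 4d = 1196.
Since gcd(479, 1196) = 1 the prime 479 does not ramify.
Legendre symbol by Euler's criterion: (299/479) ≡ 299^239 ≡ 478 (mod 479), i.e. (299/479) = -1.
(299/479) = -1, so 479 is inert.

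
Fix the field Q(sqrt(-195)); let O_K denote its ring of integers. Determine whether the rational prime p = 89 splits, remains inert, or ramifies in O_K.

split

Since -195 ≡ 1 mod 4, the ring of integers is ℤ[(1+√-195)/2] with discriminant -195.
89 ∤ -195, so 89 is unramified.
(-195/89) = 72^44 mod 89 = 1, giving Legendre symbol 1.
(-195/89) = 1, so 89 splits.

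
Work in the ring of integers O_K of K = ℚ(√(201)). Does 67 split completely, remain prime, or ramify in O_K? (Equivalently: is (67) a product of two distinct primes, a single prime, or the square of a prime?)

d = 201 ≡ 1 (mod 4), so O_K = ℤ[(1+√201)/2] and disc(K) = d = 201.
Ramification test: 67 | 201. The prime 67 ramifies in K.

ramifies in O_K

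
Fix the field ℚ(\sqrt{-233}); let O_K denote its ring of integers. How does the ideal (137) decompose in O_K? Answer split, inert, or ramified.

d = -233 ≡ 3 (mod 4), so O_K = ℤ[√-233] and disc(K) = 4d = -932.
137 ∤ -932, so 137 is unramified.
(-233/137) = 41^68 mod 137 = 136, giving Legendre symbol -1.
Legendre symbol -1 ⇒ 137 is inert.

remains prime (inert)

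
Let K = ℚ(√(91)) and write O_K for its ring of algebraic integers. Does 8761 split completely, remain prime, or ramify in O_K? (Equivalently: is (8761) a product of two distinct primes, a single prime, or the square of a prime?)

d = 91 ≡ 3 (mod 4), so O_K = ℤ[√91] and disc(K) = 4d = 364.
8761 ∤ 364, so 8761 is unramified.
Compute (91/8761) via Euler: 91^((8761-1)/2) mod 8761 = 1, so (91/8761) = 1.
d is a quadratic residue mod p, hence 8761 splits in O_K.

split — (8761) = 𝔭₁𝔭₂ with 𝔭₁ ≠ 𝔭₂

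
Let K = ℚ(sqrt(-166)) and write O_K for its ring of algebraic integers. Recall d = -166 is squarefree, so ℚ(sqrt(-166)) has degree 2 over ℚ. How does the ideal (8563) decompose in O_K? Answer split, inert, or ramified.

8563 splits in O_K

-166 mod 4 = 2, hence disc K = 4·(-166) = -664 and O_K = ℤ[√-166].
8563 ∤ -664, so 8563 is unramified.
Euler's criterion: (-166)^4281 mod 8563 = 1. Thus (-166|8563) = 1.
d is a quadratic residue mod p, hence 8563 splits in O_K.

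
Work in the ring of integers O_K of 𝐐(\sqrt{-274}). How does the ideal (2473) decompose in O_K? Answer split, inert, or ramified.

d = -274 ≡ 2 (mod 4), so O_K = ℤ[√-274] and disc(K) = 4d = -1096.
Since gcd(2473, -1096) = 1 the prime 2473 does not ramify.
Euler's criterion: (-274)^1236 mod 2473 = 1. Thus (-274|2473) = 1.
(-274/2473) = 1, so 2473 splits.

p splits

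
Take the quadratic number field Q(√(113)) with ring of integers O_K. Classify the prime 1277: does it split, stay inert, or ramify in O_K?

d = 113 ≡ 1 (mod 4), so O_K = ℤ[(1+√113)/2] and disc(K) = d = 113.
Since gcd(1277, 113) = 1 the prime 1277 does not ramify.
Legendre symbol by Euler's criterion: (113/1277) ≡ 113^638 ≡ 1276 (mod 1277), i.e. (113/1277) = -1.
Legendre symbol -1 ⇒ 1277 is inert.

inert — (1277) stays prime in O_K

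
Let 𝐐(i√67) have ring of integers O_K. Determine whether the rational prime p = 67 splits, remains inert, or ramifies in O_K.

ramified

-67 mod 4 = 1, hence disc K = -67 and O_K = ℤ[(1+√-67)/2].
disc(K) = -67 = 67·(-1), so p = 67 is ramified.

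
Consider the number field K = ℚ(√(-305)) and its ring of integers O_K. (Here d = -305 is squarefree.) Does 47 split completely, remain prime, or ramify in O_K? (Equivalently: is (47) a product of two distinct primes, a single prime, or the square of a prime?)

47 splits in O_K

-305 mod 4 = 3, hence disc K = 4·(-305) = -1220 and O_K = ℤ[√-305].
47 ∤ -1220, so 47 is unramified.
Legendre symbol by Euler's criterion: (-305/47) ≡ (-305)^23 ≡ 1 (mod 47), i.e. (-305/47) = 1.
Legendre symbol 1 ⇒ 47 is split.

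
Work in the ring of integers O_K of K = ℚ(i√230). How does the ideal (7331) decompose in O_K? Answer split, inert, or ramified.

p splits

-230 mod 4 = 2, hence disc K = 4·(-230) = -920 and O_K = ℤ[√-230].
7331 ∤ -920, so 7331 is unramified.
(-230/7331) = 7101^3665 mod 7331 = 1, giving Legendre symbol 1.
Legendre symbol 1 ⇒ 7331 is split.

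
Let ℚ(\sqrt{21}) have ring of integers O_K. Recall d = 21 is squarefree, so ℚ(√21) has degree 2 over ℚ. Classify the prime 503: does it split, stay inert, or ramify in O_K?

21 mod 4 = 1, hence disc K = 21 and O_K = ℤ[(1+√21)/2].
disc(K) = 21 is not divisible by 503; 503 is unramified.
(21/503) = 21^251 mod 503 = 1, giving Legendre symbol 1.
(21/503) = 1, so 503 splits.

split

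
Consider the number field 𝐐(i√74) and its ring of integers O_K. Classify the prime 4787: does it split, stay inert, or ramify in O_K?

p is inert

-74 mod 4 = 2, hence disc K = 4·(-74) = -296 and O_K = ℤ[√-74].
disc(K) = -296 is not divisible by 4787; 4787 is unramified.
Euler's criterion: (-74)^2393 mod 4787 = 4786. Thus (-74|4787) = -1.
d is a non-residue mod p, hence 4787 remains inert in O_K.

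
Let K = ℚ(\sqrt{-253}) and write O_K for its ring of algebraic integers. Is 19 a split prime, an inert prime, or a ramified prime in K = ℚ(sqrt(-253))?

remains prime (inert)

-253 mod 4 = 3, hence disc K = 4·(-253) = -1012 and O_K = ℤ[√-253].
19 ∤ -1012, so 19 is unramified.
Euler's criterion: (-253)^9 mod 19 = 18. Thus (-253|19) = -1.
(-253/19) = -1, so 19 is inert.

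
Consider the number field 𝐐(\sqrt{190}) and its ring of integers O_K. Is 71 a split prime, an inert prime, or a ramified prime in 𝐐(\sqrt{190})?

Since 190 ≢ 1 mod 4, the ring of integers is ℤ[√190] with discriminant 4·190 = 760.
71 ∤ 760, so 71 is unramified.
Euler's criterion: 190^35 mod 71 = 1. Thus (190|71) = 1.
Legendre symbol 1 ⇒ 71 is split.

71 splits in O_K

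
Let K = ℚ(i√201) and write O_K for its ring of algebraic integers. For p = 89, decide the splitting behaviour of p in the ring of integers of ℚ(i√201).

-201 mod 4 = 3, hence disc K = 4·(-201) = -804 and O_K = ℤ[√-201].
Since gcd(89, -804) = 1 the prime 89 does not ramify.
Euler's criterion: (-201)^44 mod 89 = 88. Thus (-201|89) = -1.
(-201/89) = -1, so 89 is inert.

p is inert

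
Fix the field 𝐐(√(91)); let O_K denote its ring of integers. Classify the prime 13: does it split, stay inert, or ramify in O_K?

ramified — (13) = 𝔭²

91 mod 4 = 3, hence disc K = 4·91 = 364 and O_K = ℤ[√91].
13 divides disc(K) = 364, so 13 ramifies.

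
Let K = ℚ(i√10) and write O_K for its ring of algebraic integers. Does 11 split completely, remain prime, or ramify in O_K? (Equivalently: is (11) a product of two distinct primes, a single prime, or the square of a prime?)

splits completely

Since -10 ≢ 1 mod 4, the ring of integers is ℤ[√-10] with discriminant 4·(-10) = -40.
Since gcd(11, -40) = 1 the prime 11 does not ramify.
Compute (-10/11) via Euler: 1^((11-1)/2) mod 11 = 1, so (-10/11) = 1.
Legendre symbol 1 ⇒ 11 is split.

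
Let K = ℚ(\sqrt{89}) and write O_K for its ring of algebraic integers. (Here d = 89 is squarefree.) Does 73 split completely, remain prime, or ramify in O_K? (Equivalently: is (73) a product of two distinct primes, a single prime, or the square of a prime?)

d = 89 ≡ 1 (mod 4), so O_K = ℤ[(1+√89)/2] and disc(K) = d = 89.
Since gcd(73, 89) = 1 the prime 73 does not ramify.
Euler's criterion: 89^36 mod 73 = 1. Thus (89|73) = 1.
Legendre symbol 1 ⇒ 73 is split.

splits completely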